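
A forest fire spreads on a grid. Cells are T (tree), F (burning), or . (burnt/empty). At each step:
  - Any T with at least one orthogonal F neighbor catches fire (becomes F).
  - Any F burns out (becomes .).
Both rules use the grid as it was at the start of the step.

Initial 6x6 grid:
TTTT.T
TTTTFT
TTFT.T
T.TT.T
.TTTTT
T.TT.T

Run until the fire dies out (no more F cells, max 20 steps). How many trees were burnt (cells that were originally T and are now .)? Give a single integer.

Answer: 26

Derivation:
Step 1: +6 fires, +2 burnt (F count now 6)
Step 2: +8 fires, +6 burnt (F count now 8)
Step 3: +7 fires, +8 burnt (F count now 7)
Step 4: +4 fires, +7 burnt (F count now 4)
Step 5: +1 fires, +4 burnt (F count now 1)
Step 6: +0 fires, +1 burnt (F count now 0)
Fire out after step 6
Initially T: 27, now '.': 35
Total burnt (originally-T cells now '.'): 26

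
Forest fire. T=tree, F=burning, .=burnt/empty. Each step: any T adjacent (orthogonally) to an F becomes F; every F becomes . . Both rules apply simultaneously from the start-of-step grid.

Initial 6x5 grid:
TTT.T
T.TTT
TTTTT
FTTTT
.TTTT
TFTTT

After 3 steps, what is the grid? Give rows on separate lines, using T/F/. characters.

Step 1: 5 trees catch fire, 2 burn out
  TTT.T
  T.TTT
  FTTTT
  .FTTT
  .FTTT
  F.FTT
Step 2: 5 trees catch fire, 5 burn out
  TTT.T
  F.TTT
  .FTTT
  ..FTT
  ..FTT
  ...FT
Step 3: 5 trees catch fire, 5 burn out
  FTT.T
  ..TTT
  ..FTT
  ...FT
  ...FT
  ....F

FTT.T
..TTT
..FTT
...FT
...FT
....F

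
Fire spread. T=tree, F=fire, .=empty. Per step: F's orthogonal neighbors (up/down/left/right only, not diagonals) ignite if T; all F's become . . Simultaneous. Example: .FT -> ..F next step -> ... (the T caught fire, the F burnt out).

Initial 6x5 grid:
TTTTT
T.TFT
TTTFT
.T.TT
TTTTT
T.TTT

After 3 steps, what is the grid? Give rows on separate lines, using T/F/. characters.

Step 1: 6 trees catch fire, 2 burn out
  TTTFT
  T.F.F
  TTF.F
  .T.FT
  TTTTT
  T.TTT
Step 2: 5 trees catch fire, 6 burn out
  TTF.F
  T....
  TF...
  .T..F
  TTTFT
  T.TTT
Step 3: 6 trees catch fire, 5 burn out
  TF...
  T....
  F....
  .F...
  TTF.F
  T.TFT

TF...
T....
F....
.F...
TTF.F
T.TFT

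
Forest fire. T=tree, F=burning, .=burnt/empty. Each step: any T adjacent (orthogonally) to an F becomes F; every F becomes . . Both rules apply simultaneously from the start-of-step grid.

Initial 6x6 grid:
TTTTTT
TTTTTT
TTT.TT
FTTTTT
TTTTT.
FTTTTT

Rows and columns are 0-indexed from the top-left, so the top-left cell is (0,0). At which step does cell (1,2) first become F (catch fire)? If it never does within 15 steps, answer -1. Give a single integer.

Step 1: cell (1,2)='T' (+4 fires, +2 burnt)
Step 2: cell (1,2)='T' (+5 fires, +4 burnt)
Step 3: cell (1,2)='T' (+6 fires, +5 burnt)
Step 4: cell (1,2)='F' (+5 fires, +6 burnt)
  -> target ignites at step 4
Step 5: cell (1,2)='.' (+6 fires, +5 burnt)
Step 6: cell (1,2)='.' (+3 fires, +6 burnt)
Step 7: cell (1,2)='.' (+2 fires, +3 burnt)
Step 8: cell (1,2)='.' (+1 fires, +2 burnt)
Step 9: cell (1,2)='.' (+0 fires, +1 burnt)
  fire out at step 9

4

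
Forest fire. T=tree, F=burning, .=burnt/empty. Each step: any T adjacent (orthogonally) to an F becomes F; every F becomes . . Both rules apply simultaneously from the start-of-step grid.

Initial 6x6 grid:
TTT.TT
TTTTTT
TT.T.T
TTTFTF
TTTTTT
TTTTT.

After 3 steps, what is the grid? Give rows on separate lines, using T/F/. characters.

Step 1: 6 trees catch fire, 2 burn out
  TTT.TT
  TTTTTT
  TT.F.F
  TTF.F.
  TTTFTF
  TTTTT.
Step 2: 6 trees catch fire, 6 burn out
  TTT.TT
  TTTFTF
  TT....
  TF....
  TTF.F.
  TTTFT.
Step 3: 8 trees catch fire, 6 burn out
  TTT.TF
  TTF.F.
  TF....
  F.....
  TF....
  TTF.F.

TTT.TF
TTF.F.
TF....
F.....
TF....
TTF.F.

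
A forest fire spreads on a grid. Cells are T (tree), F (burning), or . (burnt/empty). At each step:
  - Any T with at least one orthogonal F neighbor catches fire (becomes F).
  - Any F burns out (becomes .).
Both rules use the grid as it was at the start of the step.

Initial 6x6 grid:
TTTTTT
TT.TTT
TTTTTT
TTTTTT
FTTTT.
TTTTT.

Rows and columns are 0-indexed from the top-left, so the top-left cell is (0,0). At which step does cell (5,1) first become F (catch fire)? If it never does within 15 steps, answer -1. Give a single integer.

Step 1: cell (5,1)='T' (+3 fires, +1 burnt)
Step 2: cell (5,1)='F' (+4 fires, +3 burnt)
  -> target ignites at step 2
Step 3: cell (5,1)='.' (+5 fires, +4 burnt)
Step 4: cell (5,1)='.' (+6 fires, +5 burnt)
Step 5: cell (5,1)='.' (+4 fires, +6 burnt)
Step 6: cell (5,1)='.' (+4 fires, +4 burnt)
Step 7: cell (5,1)='.' (+3 fires, +4 burnt)
Step 8: cell (5,1)='.' (+2 fires, +3 burnt)
Step 9: cell (5,1)='.' (+1 fires, +2 burnt)
Step 10: cell (5,1)='.' (+0 fires, +1 burnt)
  fire out at step 10

2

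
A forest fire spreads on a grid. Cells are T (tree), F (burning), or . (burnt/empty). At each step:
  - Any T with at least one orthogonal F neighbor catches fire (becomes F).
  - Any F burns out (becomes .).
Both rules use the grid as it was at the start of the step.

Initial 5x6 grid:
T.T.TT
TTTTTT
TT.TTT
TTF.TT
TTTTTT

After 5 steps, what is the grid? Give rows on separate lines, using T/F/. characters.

Step 1: 2 trees catch fire, 1 burn out
  T.T.TT
  TTTTTT
  TT.TTT
  TF..TT
  TTFTTT
Step 2: 4 trees catch fire, 2 burn out
  T.T.TT
  TTTTTT
  TF.TTT
  F...TT
  TF.FTT
Step 3: 4 trees catch fire, 4 burn out
  T.T.TT
  TFTTTT
  F..TTT
  ....TT
  F...FT
Step 4: 4 trees catch fire, 4 burn out
  T.T.TT
  F.FTTT
  ...TTT
  ....FT
  .....F
Step 5: 5 trees catch fire, 4 burn out
  F.F.TT
  ...FTT
  ...TFT
  .....F
  ......

F.F.TT
...FTT
...TFT
.....F
......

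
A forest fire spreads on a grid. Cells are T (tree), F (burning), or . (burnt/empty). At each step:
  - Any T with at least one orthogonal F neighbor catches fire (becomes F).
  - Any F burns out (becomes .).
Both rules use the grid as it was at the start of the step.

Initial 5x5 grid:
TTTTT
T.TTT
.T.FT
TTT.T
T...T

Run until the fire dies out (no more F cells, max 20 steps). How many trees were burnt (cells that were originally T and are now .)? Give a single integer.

Step 1: +2 fires, +1 burnt (F count now 2)
Step 2: +4 fires, +2 burnt (F count now 4)
Step 3: +3 fires, +4 burnt (F count now 3)
Step 4: +1 fires, +3 burnt (F count now 1)
Step 5: +1 fires, +1 burnt (F count now 1)
Step 6: +1 fires, +1 burnt (F count now 1)
Step 7: +0 fires, +1 burnt (F count now 0)
Fire out after step 7
Initially T: 17, now '.': 20
Total burnt (originally-T cells now '.'): 12

Answer: 12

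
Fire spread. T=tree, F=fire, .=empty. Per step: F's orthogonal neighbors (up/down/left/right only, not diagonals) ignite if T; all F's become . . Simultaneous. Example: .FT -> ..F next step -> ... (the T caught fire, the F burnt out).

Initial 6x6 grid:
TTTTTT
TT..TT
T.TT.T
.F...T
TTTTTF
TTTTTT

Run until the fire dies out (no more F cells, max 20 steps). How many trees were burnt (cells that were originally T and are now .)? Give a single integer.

Step 1: +4 fires, +2 burnt (F count now 4)
Step 2: +6 fires, +4 burnt (F count now 6)
Step 3: +4 fires, +6 burnt (F count now 4)
Step 4: +2 fires, +4 burnt (F count now 2)
Step 5: +1 fires, +2 burnt (F count now 1)
Step 6: +1 fires, +1 burnt (F count now 1)
Step 7: +1 fires, +1 burnt (F count now 1)
Step 8: +1 fires, +1 burnt (F count now 1)
Step 9: +2 fires, +1 burnt (F count now 2)
Step 10: +1 fires, +2 burnt (F count now 1)
Step 11: +1 fires, +1 burnt (F count now 1)
Step 12: +0 fires, +1 burnt (F count now 0)
Fire out after step 12
Initially T: 26, now '.': 34
Total burnt (originally-T cells now '.'): 24

Answer: 24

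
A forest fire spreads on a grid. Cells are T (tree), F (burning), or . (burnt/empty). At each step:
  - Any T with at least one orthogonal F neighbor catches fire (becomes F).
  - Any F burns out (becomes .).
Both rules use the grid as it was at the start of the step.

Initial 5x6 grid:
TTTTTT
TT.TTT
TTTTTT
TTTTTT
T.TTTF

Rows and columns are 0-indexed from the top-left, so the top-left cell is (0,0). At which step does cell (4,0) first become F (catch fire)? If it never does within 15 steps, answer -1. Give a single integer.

Step 1: cell (4,0)='T' (+2 fires, +1 burnt)
Step 2: cell (4,0)='T' (+3 fires, +2 burnt)
Step 3: cell (4,0)='T' (+4 fires, +3 burnt)
Step 4: cell (4,0)='T' (+4 fires, +4 burnt)
Step 5: cell (4,0)='T' (+4 fires, +4 burnt)
Step 6: cell (4,0)='T' (+3 fires, +4 burnt)
Step 7: cell (4,0)='F' (+4 fires, +3 burnt)
  -> target ignites at step 7
Step 8: cell (4,0)='.' (+2 fires, +4 burnt)
Step 9: cell (4,0)='.' (+1 fires, +2 burnt)
Step 10: cell (4,0)='.' (+0 fires, +1 burnt)
  fire out at step 10

7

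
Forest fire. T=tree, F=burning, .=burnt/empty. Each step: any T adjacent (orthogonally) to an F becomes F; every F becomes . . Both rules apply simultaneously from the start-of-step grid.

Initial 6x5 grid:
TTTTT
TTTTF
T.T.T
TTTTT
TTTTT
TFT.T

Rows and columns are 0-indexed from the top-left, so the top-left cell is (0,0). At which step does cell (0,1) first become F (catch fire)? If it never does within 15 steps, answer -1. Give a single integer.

Step 1: cell (0,1)='T' (+6 fires, +2 burnt)
Step 2: cell (0,1)='T' (+6 fires, +6 burnt)
Step 3: cell (0,1)='T' (+8 fires, +6 burnt)
Step 4: cell (0,1)='F' (+4 fires, +8 burnt)
  -> target ignites at step 4
Step 5: cell (0,1)='.' (+1 fires, +4 burnt)
Step 6: cell (0,1)='.' (+0 fires, +1 burnt)
  fire out at step 6

4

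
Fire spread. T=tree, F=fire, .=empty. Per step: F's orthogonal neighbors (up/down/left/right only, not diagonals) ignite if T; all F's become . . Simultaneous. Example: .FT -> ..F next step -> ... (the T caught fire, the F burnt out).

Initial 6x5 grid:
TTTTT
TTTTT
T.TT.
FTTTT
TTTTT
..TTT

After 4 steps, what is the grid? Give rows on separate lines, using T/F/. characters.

Step 1: 3 trees catch fire, 1 burn out
  TTTTT
  TTTTT
  F.TT.
  .FTTT
  FTTTT
  ..TTT
Step 2: 3 trees catch fire, 3 burn out
  TTTTT
  FTTTT
  ..TT.
  ..FTT
  .FTTT
  ..TTT
Step 3: 5 trees catch fire, 3 burn out
  FTTTT
  .FTTT
  ..FT.
  ...FT
  ..FTT
  ..TTT
Step 4: 6 trees catch fire, 5 burn out
  .FTTT
  ..FTT
  ...F.
  ....F
  ...FT
  ..FTT

.FTTT
..FTT
...F.
....F
...FT
..FTT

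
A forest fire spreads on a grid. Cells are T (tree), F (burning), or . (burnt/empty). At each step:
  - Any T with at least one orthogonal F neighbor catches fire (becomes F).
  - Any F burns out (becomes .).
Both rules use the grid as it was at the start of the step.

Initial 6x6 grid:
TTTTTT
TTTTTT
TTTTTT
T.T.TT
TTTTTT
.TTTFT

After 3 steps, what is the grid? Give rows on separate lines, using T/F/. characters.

Step 1: 3 trees catch fire, 1 burn out
  TTTTTT
  TTTTTT
  TTTTTT
  T.T.TT
  TTTTFT
  .TTF.F
Step 2: 4 trees catch fire, 3 burn out
  TTTTTT
  TTTTTT
  TTTTTT
  T.T.FT
  TTTF.F
  .TF...
Step 3: 4 trees catch fire, 4 burn out
  TTTTTT
  TTTTTT
  TTTTFT
  T.T..F
  TTF...
  .F....

TTTTTT
TTTTTT
TTTTFT
T.T..F
TTF...
.F....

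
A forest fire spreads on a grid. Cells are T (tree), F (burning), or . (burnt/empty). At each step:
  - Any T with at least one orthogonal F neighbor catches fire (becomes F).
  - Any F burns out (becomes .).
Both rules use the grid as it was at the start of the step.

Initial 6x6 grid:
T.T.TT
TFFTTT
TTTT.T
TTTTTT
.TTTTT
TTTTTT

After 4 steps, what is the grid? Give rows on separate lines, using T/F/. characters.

Step 1: 5 trees catch fire, 2 burn out
  T.F.TT
  F..FTT
  TFFT.T
  TTTTTT
  .TTTTT
  TTTTTT
Step 2: 6 trees catch fire, 5 burn out
  F...TT
  ....FT
  F..F.T
  TFFTTT
  .TTTTT
  TTTTTT
Step 3: 6 trees catch fire, 6 burn out
  ....FT
  .....F
  .....T
  F..FTT
  .FFTTT
  TTTTTT
Step 4: 6 trees catch fire, 6 burn out
  .....F
  ......
  .....F
  ....FT
  ...FTT
  TFFTTT

.....F
......
.....F
....FT
...FTT
TFFTTT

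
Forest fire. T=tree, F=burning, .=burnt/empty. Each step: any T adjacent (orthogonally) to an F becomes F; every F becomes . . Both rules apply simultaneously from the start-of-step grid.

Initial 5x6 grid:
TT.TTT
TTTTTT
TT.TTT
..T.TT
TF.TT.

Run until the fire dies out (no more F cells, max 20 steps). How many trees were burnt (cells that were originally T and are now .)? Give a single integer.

Step 1: +1 fires, +1 burnt (F count now 1)
Step 2: +0 fires, +1 burnt (F count now 0)
Fire out after step 2
Initially T: 22, now '.': 9
Total burnt (originally-T cells now '.'): 1

Answer: 1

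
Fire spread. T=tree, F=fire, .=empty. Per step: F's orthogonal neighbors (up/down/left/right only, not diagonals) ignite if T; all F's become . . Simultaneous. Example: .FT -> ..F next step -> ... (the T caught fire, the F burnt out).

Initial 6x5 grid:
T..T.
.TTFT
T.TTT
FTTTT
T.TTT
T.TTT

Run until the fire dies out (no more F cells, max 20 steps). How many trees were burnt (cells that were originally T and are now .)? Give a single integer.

Answer: 20

Derivation:
Step 1: +7 fires, +2 burnt (F count now 7)
Step 2: +6 fires, +7 burnt (F count now 6)
Step 3: +3 fires, +6 burnt (F count now 3)
Step 4: +3 fires, +3 burnt (F count now 3)
Step 5: +1 fires, +3 burnt (F count now 1)
Step 6: +0 fires, +1 burnt (F count now 0)
Fire out after step 6
Initially T: 21, now '.': 29
Total burnt (originally-T cells now '.'): 20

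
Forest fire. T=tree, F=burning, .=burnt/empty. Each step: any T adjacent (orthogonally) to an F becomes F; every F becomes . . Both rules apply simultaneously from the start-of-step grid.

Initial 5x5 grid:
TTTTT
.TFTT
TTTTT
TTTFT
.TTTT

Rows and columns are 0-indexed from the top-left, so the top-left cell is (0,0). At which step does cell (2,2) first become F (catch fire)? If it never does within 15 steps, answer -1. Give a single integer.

Step 1: cell (2,2)='F' (+8 fires, +2 burnt)
  -> target ignites at step 1
Step 2: cell (2,2)='.' (+8 fires, +8 burnt)
Step 3: cell (2,2)='.' (+5 fires, +8 burnt)
Step 4: cell (2,2)='.' (+0 fires, +5 burnt)
  fire out at step 4

1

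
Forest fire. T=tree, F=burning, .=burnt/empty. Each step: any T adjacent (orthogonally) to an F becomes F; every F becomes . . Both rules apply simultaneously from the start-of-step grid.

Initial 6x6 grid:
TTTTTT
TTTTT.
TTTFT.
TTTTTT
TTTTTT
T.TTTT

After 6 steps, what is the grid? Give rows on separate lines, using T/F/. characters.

Step 1: 4 trees catch fire, 1 burn out
  TTTTTT
  TTTFT.
  TTF.F.
  TTTFTT
  TTTTTT
  T.TTTT
Step 2: 7 trees catch fire, 4 burn out
  TTTFTT
  TTF.F.
  TF....
  TTF.FT
  TTTFTT
  T.TTTT
Step 3: 9 trees catch fire, 7 burn out
  TTF.FT
  TF....
  F.....
  TF...F
  TTF.FT
  T.TFTT
Step 4: 8 trees catch fire, 9 burn out
  TF...F
  F.....
  ......
  F.....
  TF...F
  T.F.FT
Step 5: 3 trees catch fire, 8 burn out
  F.....
  ......
  ......
  ......
  F.....
  T....F
Step 6: 1 trees catch fire, 3 burn out
  ......
  ......
  ......
  ......
  ......
  F.....

......
......
......
......
......
F.....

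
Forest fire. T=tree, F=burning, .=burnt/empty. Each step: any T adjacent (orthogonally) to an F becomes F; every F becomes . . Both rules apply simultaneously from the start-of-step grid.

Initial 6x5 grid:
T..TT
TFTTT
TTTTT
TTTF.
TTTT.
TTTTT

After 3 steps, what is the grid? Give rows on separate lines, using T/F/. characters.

Step 1: 6 trees catch fire, 2 burn out
  T..TT
  F.FTT
  TFTFT
  TTF..
  TTTF.
  TTTTT
Step 2: 8 trees catch fire, 6 burn out
  F..TT
  ...FT
  F.F.F
  TF...
  TTF..
  TTTFT
Step 3: 6 trees catch fire, 8 burn out
  ...FT
  ....F
  .....
  F....
  TF...
  TTF.F

...FT
....F
.....
F....
TF...
TTF.F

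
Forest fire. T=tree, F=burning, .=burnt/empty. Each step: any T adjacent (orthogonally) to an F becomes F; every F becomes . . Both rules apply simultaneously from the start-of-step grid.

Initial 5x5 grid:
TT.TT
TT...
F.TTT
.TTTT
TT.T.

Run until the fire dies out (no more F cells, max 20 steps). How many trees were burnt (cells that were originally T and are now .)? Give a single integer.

Answer: 4

Derivation:
Step 1: +1 fires, +1 burnt (F count now 1)
Step 2: +2 fires, +1 burnt (F count now 2)
Step 3: +1 fires, +2 burnt (F count now 1)
Step 4: +0 fires, +1 burnt (F count now 0)
Fire out after step 4
Initially T: 16, now '.': 13
Total burnt (originally-T cells now '.'): 4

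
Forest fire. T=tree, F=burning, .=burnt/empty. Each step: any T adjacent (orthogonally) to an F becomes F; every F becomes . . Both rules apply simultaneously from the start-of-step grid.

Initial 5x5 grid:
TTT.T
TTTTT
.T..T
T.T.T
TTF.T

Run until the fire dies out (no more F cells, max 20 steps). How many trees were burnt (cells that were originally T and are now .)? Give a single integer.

Answer: 4

Derivation:
Step 1: +2 fires, +1 burnt (F count now 2)
Step 2: +1 fires, +2 burnt (F count now 1)
Step 3: +1 fires, +1 burnt (F count now 1)
Step 4: +0 fires, +1 burnt (F count now 0)
Fire out after step 4
Initially T: 17, now '.': 12
Total burnt (originally-T cells now '.'): 4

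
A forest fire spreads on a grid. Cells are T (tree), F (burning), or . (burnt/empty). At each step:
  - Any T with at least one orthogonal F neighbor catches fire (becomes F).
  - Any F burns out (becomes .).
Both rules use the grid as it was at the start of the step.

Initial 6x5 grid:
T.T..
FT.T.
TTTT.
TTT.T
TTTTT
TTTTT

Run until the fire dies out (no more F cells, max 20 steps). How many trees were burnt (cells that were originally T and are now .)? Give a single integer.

Step 1: +3 fires, +1 burnt (F count now 3)
Step 2: +2 fires, +3 burnt (F count now 2)
Step 3: +3 fires, +2 burnt (F count now 3)
Step 4: +4 fires, +3 burnt (F count now 4)
Step 5: +3 fires, +4 burnt (F count now 3)
Step 6: +2 fires, +3 burnt (F count now 2)
Step 7: +2 fires, +2 burnt (F count now 2)
Step 8: +2 fires, +2 burnt (F count now 2)
Step 9: +0 fires, +2 burnt (F count now 0)
Fire out after step 9
Initially T: 22, now '.': 29
Total burnt (originally-T cells now '.'): 21

Answer: 21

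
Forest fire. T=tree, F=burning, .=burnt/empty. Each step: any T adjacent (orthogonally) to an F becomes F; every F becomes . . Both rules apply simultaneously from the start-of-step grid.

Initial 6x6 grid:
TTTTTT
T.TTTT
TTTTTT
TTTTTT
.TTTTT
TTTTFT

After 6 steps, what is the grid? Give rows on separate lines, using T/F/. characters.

Step 1: 3 trees catch fire, 1 burn out
  TTTTTT
  T.TTTT
  TTTTTT
  TTTTTT
  .TTTFT
  TTTF.F
Step 2: 4 trees catch fire, 3 burn out
  TTTTTT
  T.TTTT
  TTTTTT
  TTTTFT
  .TTF.F
  TTF...
Step 3: 5 trees catch fire, 4 burn out
  TTTTTT
  T.TTTT
  TTTTFT
  TTTF.F
  .TF...
  TF....
Step 4: 6 trees catch fire, 5 burn out
  TTTTTT
  T.TTFT
  TTTF.F
  TTF...
  .F....
  F.....
Step 5: 5 trees catch fire, 6 burn out
  TTTTFT
  T.TF.F
  TTF...
  TF....
  ......
  ......
Step 6: 5 trees catch fire, 5 burn out
  TTTF.F
  T.F...
  TF....
  F.....
  ......
  ......

TTTF.F
T.F...
TF....
F.....
......
......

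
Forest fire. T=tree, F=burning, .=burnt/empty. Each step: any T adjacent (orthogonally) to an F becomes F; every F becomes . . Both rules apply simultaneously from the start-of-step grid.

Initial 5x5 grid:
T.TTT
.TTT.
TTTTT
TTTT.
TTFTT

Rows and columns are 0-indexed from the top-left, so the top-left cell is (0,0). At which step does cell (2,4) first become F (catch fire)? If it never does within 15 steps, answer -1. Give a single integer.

Step 1: cell (2,4)='T' (+3 fires, +1 burnt)
Step 2: cell (2,4)='T' (+5 fires, +3 burnt)
Step 3: cell (2,4)='T' (+4 fires, +5 burnt)
Step 4: cell (2,4)='F' (+5 fires, +4 burnt)
  -> target ignites at step 4
Step 5: cell (2,4)='.' (+1 fires, +5 burnt)
Step 6: cell (2,4)='.' (+1 fires, +1 burnt)
Step 7: cell (2,4)='.' (+0 fires, +1 burnt)
  fire out at step 7

4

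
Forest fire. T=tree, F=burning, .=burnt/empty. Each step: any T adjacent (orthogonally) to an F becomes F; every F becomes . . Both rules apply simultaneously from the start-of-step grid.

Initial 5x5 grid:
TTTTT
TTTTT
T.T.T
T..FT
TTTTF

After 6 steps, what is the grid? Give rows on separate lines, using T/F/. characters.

Step 1: 2 trees catch fire, 2 burn out
  TTTTT
  TTTTT
  T.T.T
  T...F
  TTTF.
Step 2: 2 trees catch fire, 2 burn out
  TTTTT
  TTTTT
  T.T.F
  T....
  TTF..
Step 3: 2 trees catch fire, 2 burn out
  TTTTT
  TTTTF
  T.T..
  T....
  TF...
Step 4: 3 trees catch fire, 2 burn out
  TTTTF
  TTTF.
  T.T..
  T....
  F....
Step 5: 3 trees catch fire, 3 burn out
  TTTF.
  TTF..
  T.T..
  F....
  .....
Step 6: 4 trees catch fire, 3 burn out
  TTF..
  TF...
  F.F..
  .....
  .....

TTF..
TF...
F.F..
.....
.....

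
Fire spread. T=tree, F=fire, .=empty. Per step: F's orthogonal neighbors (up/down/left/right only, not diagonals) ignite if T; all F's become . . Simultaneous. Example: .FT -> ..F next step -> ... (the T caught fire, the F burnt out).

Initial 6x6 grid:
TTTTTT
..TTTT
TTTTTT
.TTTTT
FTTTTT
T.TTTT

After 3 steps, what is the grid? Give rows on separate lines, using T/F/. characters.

Step 1: 2 trees catch fire, 1 burn out
  TTTTTT
  ..TTTT
  TTTTTT
  .TTTTT
  .FTTTT
  F.TTTT
Step 2: 2 trees catch fire, 2 burn out
  TTTTTT
  ..TTTT
  TTTTTT
  .FTTTT
  ..FTTT
  ..TTTT
Step 3: 4 trees catch fire, 2 burn out
  TTTTTT
  ..TTTT
  TFTTTT
  ..FTTT
  ...FTT
  ..FTTT

TTTTTT
..TTTT
TFTTTT
..FTTT
...FTT
..FTTT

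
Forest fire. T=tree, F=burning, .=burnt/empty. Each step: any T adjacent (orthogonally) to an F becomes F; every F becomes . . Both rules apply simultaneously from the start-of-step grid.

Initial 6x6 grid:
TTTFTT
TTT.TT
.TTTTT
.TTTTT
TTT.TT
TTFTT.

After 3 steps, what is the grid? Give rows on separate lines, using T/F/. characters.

Step 1: 5 trees catch fire, 2 burn out
  TTF.FT
  TTT.TT
  .TTTTT
  .TTTTT
  TTF.TT
  TF.FT.
Step 2: 8 trees catch fire, 5 burn out
  TF...F
  TTF.FT
  .TTTTT
  .TFTTT
  TF..TT
  F...F.
Step 3: 9 trees catch fire, 8 burn out
  F.....
  TF...F
  .TFTFT
  .F.FTT
  F...FT
  ......

F.....
TF...F
.TFTFT
.F.FTT
F...FT
......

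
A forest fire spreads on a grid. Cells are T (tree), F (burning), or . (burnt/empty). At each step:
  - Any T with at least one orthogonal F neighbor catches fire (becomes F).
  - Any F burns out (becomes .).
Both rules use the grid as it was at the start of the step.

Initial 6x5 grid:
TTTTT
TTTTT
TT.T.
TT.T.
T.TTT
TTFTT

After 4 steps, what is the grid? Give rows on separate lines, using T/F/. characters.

Step 1: 3 trees catch fire, 1 burn out
  TTTTT
  TTTTT
  TT.T.
  TT.T.
  T.FTT
  TF.FT
Step 2: 3 trees catch fire, 3 burn out
  TTTTT
  TTTTT
  TT.T.
  TT.T.
  T..FT
  F...F
Step 3: 3 trees catch fire, 3 burn out
  TTTTT
  TTTTT
  TT.T.
  TT.F.
  F...F
  .....
Step 4: 2 trees catch fire, 3 burn out
  TTTTT
  TTTTT
  TT.F.
  FT...
  .....
  .....

TTTTT
TTTTT
TT.F.
FT...
.....
.....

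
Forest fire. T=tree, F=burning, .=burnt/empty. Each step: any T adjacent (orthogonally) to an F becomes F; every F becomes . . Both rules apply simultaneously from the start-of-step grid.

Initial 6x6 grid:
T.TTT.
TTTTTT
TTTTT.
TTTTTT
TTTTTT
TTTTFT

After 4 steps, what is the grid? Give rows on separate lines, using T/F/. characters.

Step 1: 3 trees catch fire, 1 burn out
  T.TTT.
  TTTTTT
  TTTTT.
  TTTTTT
  TTTTFT
  TTTF.F
Step 2: 4 trees catch fire, 3 burn out
  T.TTT.
  TTTTTT
  TTTTT.
  TTTTFT
  TTTF.F
  TTF...
Step 3: 5 trees catch fire, 4 burn out
  T.TTT.
  TTTTTT
  TTTTF.
  TTTF.F
  TTF...
  TF....
Step 4: 5 trees catch fire, 5 burn out
  T.TTT.
  TTTTFT
  TTTF..
  TTF...
  TF....
  F.....

T.TTT.
TTTTFT
TTTF..
TTF...
TF....
F.....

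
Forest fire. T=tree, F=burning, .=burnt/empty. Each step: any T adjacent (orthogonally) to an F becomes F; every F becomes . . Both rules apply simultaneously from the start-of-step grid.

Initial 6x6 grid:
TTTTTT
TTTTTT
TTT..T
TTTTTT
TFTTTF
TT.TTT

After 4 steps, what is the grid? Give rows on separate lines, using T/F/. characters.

Step 1: 7 trees catch fire, 2 burn out
  TTTTTT
  TTTTTT
  TTT..T
  TFTTTF
  F.FTF.
  TF.TTF
Step 2: 8 trees catch fire, 7 burn out
  TTTTTT
  TTTTTT
  TFT..F
  F.FTF.
  ...F..
  F..TF.
Step 3: 6 trees catch fire, 8 burn out
  TTTTTT
  TFTTTF
  F.F...
  ...F..
  ......
  ...F..
Step 4: 5 trees catch fire, 6 burn out
  TFTTTF
  F.FTF.
  ......
  ......
  ......
  ......

TFTTTF
F.FTF.
......
......
......
......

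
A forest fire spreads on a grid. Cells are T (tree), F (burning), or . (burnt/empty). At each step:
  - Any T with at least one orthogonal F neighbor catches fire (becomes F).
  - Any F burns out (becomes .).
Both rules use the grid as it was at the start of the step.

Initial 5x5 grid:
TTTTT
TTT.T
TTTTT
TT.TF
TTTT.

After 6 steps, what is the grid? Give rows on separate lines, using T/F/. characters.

Step 1: 2 trees catch fire, 1 burn out
  TTTTT
  TTT.T
  TTTTF
  TT.F.
  TTTT.
Step 2: 3 trees catch fire, 2 burn out
  TTTTT
  TTT.F
  TTTF.
  TT...
  TTTF.
Step 3: 3 trees catch fire, 3 burn out
  TTTTF
  TTT..
  TTF..
  TT...
  TTF..
Step 4: 4 trees catch fire, 3 burn out
  TTTF.
  TTF..
  TF...
  TT...
  TF...
Step 5: 5 trees catch fire, 4 burn out
  TTF..
  TF...
  F....
  TF...
  F....
Step 6: 3 trees catch fire, 5 burn out
  TF...
  F....
  .....
  F....
  .....

TF...
F....
.....
F....
.....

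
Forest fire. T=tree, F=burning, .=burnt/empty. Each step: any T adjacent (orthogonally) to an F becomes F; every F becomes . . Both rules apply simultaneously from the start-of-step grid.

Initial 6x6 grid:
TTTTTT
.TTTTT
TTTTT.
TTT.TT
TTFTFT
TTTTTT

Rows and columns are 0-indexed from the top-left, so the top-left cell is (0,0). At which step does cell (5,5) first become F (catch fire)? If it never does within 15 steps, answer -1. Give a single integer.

Step 1: cell (5,5)='T' (+7 fires, +2 burnt)
Step 2: cell (5,5)='F' (+8 fires, +7 burnt)
  -> target ignites at step 2
Step 3: cell (5,5)='.' (+6 fires, +8 burnt)
Step 4: cell (5,5)='.' (+6 fires, +6 burnt)
Step 5: cell (5,5)='.' (+3 fires, +6 burnt)
Step 6: cell (5,5)='.' (+1 fires, +3 burnt)
Step 7: cell (5,5)='.' (+0 fires, +1 burnt)
  fire out at step 7

2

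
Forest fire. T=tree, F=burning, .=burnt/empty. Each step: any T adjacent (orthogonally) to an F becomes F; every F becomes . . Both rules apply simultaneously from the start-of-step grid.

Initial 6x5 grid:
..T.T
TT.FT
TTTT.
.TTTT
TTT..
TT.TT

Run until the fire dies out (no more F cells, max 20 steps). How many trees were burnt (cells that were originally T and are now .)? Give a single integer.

Answer: 17

Derivation:
Step 1: +2 fires, +1 burnt (F count now 2)
Step 2: +3 fires, +2 burnt (F count now 3)
Step 3: +3 fires, +3 burnt (F count now 3)
Step 4: +4 fires, +3 burnt (F count now 4)
Step 5: +2 fires, +4 burnt (F count now 2)
Step 6: +2 fires, +2 burnt (F count now 2)
Step 7: +1 fires, +2 burnt (F count now 1)
Step 8: +0 fires, +1 burnt (F count now 0)
Fire out after step 8
Initially T: 20, now '.': 27
Total burnt (originally-T cells now '.'): 17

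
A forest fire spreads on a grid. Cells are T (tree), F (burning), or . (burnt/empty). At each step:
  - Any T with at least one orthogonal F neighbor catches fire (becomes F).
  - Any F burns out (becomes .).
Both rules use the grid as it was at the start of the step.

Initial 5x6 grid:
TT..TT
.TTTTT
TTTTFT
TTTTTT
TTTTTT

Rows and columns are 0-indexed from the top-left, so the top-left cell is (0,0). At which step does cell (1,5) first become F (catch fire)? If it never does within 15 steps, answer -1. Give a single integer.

Step 1: cell (1,5)='T' (+4 fires, +1 burnt)
Step 2: cell (1,5)='F' (+7 fires, +4 burnt)
  -> target ignites at step 2
Step 3: cell (1,5)='.' (+6 fires, +7 burnt)
Step 4: cell (1,5)='.' (+4 fires, +6 burnt)
Step 5: cell (1,5)='.' (+3 fires, +4 burnt)
Step 6: cell (1,5)='.' (+2 fires, +3 burnt)
Step 7: cell (1,5)='.' (+0 fires, +2 burnt)
  fire out at step 7

2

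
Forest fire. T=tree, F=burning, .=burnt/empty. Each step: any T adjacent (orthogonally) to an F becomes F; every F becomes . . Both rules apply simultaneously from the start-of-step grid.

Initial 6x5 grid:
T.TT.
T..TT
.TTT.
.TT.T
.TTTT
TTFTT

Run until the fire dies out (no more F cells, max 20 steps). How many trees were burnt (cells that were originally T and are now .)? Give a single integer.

Step 1: +3 fires, +1 burnt (F count now 3)
Step 2: +5 fires, +3 burnt (F count now 5)
Step 3: +3 fires, +5 burnt (F count now 3)
Step 4: +3 fires, +3 burnt (F count now 3)
Step 5: +1 fires, +3 burnt (F count now 1)
Step 6: +2 fires, +1 burnt (F count now 2)
Step 7: +1 fires, +2 burnt (F count now 1)
Step 8: +0 fires, +1 burnt (F count now 0)
Fire out after step 8
Initially T: 20, now '.': 28
Total burnt (originally-T cells now '.'): 18

Answer: 18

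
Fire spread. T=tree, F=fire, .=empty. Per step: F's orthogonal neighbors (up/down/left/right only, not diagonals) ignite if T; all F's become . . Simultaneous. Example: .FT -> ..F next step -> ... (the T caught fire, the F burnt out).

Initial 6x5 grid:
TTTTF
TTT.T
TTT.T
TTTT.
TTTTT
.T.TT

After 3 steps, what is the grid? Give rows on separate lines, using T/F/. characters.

Step 1: 2 trees catch fire, 1 burn out
  TTTF.
  TTT.F
  TTT.T
  TTTT.
  TTTTT
  .T.TT
Step 2: 2 trees catch fire, 2 burn out
  TTF..
  TTT..
  TTT.F
  TTTT.
  TTTTT
  .T.TT
Step 3: 2 trees catch fire, 2 burn out
  TF...
  TTF..
  TTT..
  TTTT.
  TTTTT
  .T.TT

TF...
TTF..
TTT..
TTTT.
TTTTT
.T.TT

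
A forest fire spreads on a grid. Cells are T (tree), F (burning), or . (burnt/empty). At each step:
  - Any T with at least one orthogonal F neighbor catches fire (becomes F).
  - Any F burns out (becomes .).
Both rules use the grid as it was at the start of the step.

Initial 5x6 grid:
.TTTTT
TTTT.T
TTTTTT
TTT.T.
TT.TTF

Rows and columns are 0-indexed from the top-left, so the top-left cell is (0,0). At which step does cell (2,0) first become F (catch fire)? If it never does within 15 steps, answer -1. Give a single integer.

Step 1: cell (2,0)='T' (+1 fires, +1 burnt)
Step 2: cell (2,0)='T' (+2 fires, +1 burnt)
Step 3: cell (2,0)='T' (+1 fires, +2 burnt)
Step 4: cell (2,0)='T' (+2 fires, +1 burnt)
Step 5: cell (2,0)='T' (+3 fires, +2 burnt)
Step 6: cell (2,0)='T' (+5 fires, +3 burnt)
Step 7: cell (2,0)='F' (+5 fires, +5 burnt)
  -> target ignites at step 7
Step 8: cell (2,0)='.' (+4 fires, +5 burnt)
Step 9: cell (2,0)='.' (+1 fires, +4 burnt)
Step 10: cell (2,0)='.' (+0 fires, +1 burnt)
  fire out at step 10

7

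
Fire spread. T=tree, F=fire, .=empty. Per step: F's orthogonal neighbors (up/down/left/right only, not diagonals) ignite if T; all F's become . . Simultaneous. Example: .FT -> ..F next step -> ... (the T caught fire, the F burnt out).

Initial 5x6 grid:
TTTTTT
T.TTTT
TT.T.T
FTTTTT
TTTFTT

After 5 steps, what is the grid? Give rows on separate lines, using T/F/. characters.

Step 1: 6 trees catch fire, 2 burn out
  TTTTTT
  T.TTTT
  FT.T.T
  .FTFTT
  FTF.FT
Step 2: 7 trees catch fire, 6 burn out
  TTTTTT
  F.TTTT
  .F.F.T
  ..F.FT
  .F...F
Step 3: 3 trees catch fire, 7 burn out
  FTTTTT
  ..TFTT
  .....T
  .....F
  ......
Step 4: 5 trees catch fire, 3 burn out
  .FTFTT
  ..F.FT
  .....F
  ......
  ......
Step 5: 3 trees catch fire, 5 burn out
  ..F.FT
  .....F
  ......
  ......
  ......

..F.FT
.....F
......
......
......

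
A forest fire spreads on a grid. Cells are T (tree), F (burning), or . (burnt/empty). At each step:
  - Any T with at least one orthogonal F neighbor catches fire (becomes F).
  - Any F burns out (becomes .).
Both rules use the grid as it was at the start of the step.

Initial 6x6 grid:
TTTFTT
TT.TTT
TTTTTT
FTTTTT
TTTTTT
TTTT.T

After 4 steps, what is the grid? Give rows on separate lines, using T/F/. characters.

Step 1: 6 trees catch fire, 2 burn out
  TTF.FT
  TT.FTT
  FTTTTT
  .FTTTT
  FTTTTT
  TTTT.T
Step 2: 9 trees catch fire, 6 burn out
  TF...F
  FT..FT
  .FTFTT
  ..FTTT
  .FTTTT
  FTTT.T
Step 3: 8 trees catch fire, 9 burn out
  F.....
  .F...F
  ..F.FT
  ...FTT
  ..FTTT
  .FTT.T
Step 4: 4 trees catch fire, 8 burn out
  ......
  ......
  .....F
  ....FT
  ...FTT
  ..FT.T

......
......
.....F
....FT
...FTT
..FT.T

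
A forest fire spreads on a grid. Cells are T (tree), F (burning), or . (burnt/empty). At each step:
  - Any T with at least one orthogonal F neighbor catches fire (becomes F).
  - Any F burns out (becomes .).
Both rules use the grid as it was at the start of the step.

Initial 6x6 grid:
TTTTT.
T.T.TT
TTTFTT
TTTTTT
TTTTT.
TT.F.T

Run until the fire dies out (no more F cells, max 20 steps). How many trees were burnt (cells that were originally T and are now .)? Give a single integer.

Step 1: +4 fires, +2 burnt (F count now 4)
Step 2: +8 fires, +4 burnt (F count now 8)
Step 3: +7 fires, +8 burnt (F count now 7)
Step 4: +6 fires, +7 burnt (F count now 6)
Step 5: +2 fires, +6 burnt (F count now 2)
Step 6: +0 fires, +2 burnt (F count now 0)
Fire out after step 6
Initially T: 28, now '.': 35
Total burnt (originally-T cells now '.'): 27

Answer: 27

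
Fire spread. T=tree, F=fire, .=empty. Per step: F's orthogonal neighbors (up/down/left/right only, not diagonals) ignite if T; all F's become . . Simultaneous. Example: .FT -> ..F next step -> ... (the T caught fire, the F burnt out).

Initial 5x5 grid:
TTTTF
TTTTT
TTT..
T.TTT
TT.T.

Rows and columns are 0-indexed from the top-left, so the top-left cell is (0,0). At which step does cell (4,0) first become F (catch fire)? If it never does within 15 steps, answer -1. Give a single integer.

Step 1: cell (4,0)='T' (+2 fires, +1 burnt)
Step 2: cell (4,0)='T' (+2 fires, +2 burnt)
Step 3: cell (4,0)='T' (+2 fires, +2 burnt)
Step 4: cell (4,0)='T' (+3 fires, +2 burnt)
Step 5: cell (4,0)='T' (+3 fires, +3 burnt)
Step 6: cell (4,0)='T' (+2 fires, +3 burnt)
Step 7: cell (4,0)='T' (+3 fires, +2 burnt)
Step 8: cell (4,0)='F' (+1 fires, +3 burnt)
  -> target ignites at step 8
Step 9: cell (4,0)='.' (+1 fires, +1 burnt)
Step 10: cell (4,0)='.' (+0 fires, +1 burnt)
  fire out at step 10

8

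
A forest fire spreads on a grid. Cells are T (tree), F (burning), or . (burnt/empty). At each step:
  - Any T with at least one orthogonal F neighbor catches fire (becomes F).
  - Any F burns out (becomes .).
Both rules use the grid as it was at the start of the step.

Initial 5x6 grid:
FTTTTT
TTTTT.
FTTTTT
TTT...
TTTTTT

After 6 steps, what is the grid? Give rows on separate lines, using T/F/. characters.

Step 1: 4 trees catch fire, 2 burn out
  .FTTTT
  FTTTT.
  .FTTTT
  FTT...
  TTTTTT
Step 2: 5 trees catch fire, 4 burn out
  ..FTTT
  .FTTT.
  ..FTTT
  .FT...
  FTTTTT
Step 3: 5 trees catch fire, 5 burn out
  ...FTT
  ..FTT.
  ...FTT
  ..F...
  .FTTTT
Step 4: 4 trees catch fire, 5 burn out
  ....FT
  ...FT.
  ....FT
  ......
  ..FTTT
Step 5: 4 trees catch fire, 4 burn out
  .....F
  ....F.
  .....F
  ......
  ...FTT
Step 6: 1 trees catch fire, 4 burn out
  ......
  ......
  ......
  ......
  ....FT

......
......
......
......
....FT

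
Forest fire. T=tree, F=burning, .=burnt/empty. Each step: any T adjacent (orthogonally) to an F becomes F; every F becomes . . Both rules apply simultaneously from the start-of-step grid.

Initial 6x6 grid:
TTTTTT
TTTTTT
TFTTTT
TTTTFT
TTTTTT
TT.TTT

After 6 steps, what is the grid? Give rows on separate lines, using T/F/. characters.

Step 1: 8 trees catch fire, 2 burn out
  TTTTTT
  TFTTTT
  F.FTFT
  TFTF.F
  TTTTFT
  TT.TTT
Step 2: 12 trees catch fire, 8 burn out
  TFTTTT
  F.FTFT
  ...F.F
  F.F...
  TFTF.F
  TT.TFT
Step 3: 10 trees catch fire, 12 burn out
  F.FTFT
  ...F.F
  ......
  ......
  F.F...
  TF.F.F
Step 4: 3 trees catch fire, 10 burn out
  ...F.F
  ......
  ......
  ......
  ......
  F.....
Step 5: 0 trees catch fire, 3 burn out
  ......
  ......
  ......
  ......
  ......
  ......
Step 6: 0 trees catch fire, 0 burn out
  ......
  ......
  ......
  ......
  ......
  ......

......
......
......
......
......
......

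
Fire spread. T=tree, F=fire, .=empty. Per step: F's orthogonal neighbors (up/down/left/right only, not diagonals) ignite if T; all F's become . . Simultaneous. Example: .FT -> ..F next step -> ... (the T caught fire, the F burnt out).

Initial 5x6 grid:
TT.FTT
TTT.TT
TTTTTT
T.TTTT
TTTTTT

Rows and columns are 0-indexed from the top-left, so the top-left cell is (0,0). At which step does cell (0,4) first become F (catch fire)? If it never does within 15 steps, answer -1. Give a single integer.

Step 1: cell (0,4)='F' (+1 fires, +1 burnt)
  -> target ignites at step 1
Step 2: cell (0,4)='.' (+2 fires, +1 burnt)
Step 3: cell (0,4)='.' (+2 fires, +2 burnt)
Step 4: cell (0,4)='.' (+3 fires, +2 burnt)
Step 5: cell (0,4)='.' (+4 fires, +3 burnt)
Step 6: cell (0,4)='.' (+5 fires, +4 burnt)
Step 7: cell (0,4)='.' (+3 fires, +5 burnt)
Step 8: cell (0,4)='.' (+4 fires, +3 burnt)
Step 9: cell (0,4)='.' (+2 fires, +4 burnt)
Step 10: cell (0,4)='.' (+0 fires, +2 burnt)
  fire out at step 10

1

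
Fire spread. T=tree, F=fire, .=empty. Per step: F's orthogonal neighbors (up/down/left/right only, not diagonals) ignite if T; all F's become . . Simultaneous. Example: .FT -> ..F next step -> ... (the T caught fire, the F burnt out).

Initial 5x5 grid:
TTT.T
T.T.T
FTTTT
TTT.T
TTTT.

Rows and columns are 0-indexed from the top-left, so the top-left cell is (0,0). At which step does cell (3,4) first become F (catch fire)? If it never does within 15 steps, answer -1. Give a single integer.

Step 1: cell (3,4)='T' (+3 fires, +1 burnt)
Step 2: cell (3,4)='T' (+4 fires, +3 burnt)
Step 3: cell (3,4)='T' (+5 fires, +4 burnt)
Step 4: cell (3,4)='T' (+3 fires, +5 burnt)
Step 5: cell (3,4)='F' (+3 fires, +3 burnt)
  -> target ignites at step 5
Step 6: cell (3,4)='.' (+1 fires, +3 burnt)
Step 7: cell (3,4)='.' (+0 fires, +1 burnt)
  fire out at step 7

5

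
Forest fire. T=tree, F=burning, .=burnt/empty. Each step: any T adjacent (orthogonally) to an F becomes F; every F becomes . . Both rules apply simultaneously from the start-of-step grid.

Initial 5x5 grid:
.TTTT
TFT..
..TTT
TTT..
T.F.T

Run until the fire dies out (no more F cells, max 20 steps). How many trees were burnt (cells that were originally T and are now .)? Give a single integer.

Answer: 13

Derivation:
Step 1: +4 fires, +2 burnt (F count now 4)
Step 2: +3 fires, +4 burnt (F count now 3)
Step 3: +3 fires, +3 burnt (F count now 3)
Step 4: +3 fires, +3 burnt (F count now 3)
Step 5: +0 fires, +3 burnt (F count now 0)
Fire out after step 5
Initially T: 14, now '.': 24
Total burnt (originally-T cells now '.'): 13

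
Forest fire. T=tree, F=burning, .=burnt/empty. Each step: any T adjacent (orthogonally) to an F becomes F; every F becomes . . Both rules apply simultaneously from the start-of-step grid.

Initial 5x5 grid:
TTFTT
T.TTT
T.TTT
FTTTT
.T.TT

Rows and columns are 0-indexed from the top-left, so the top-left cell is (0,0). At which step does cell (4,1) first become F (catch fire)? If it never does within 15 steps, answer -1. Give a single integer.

Step 1: cell (4,1)='T' (+5 fires, +2 burnt)
Step 2: cell (4,1)='F' (+7 fires, +5 burnt)
  -> target ignites at step 2
Step 3: cell (4,1)='.' (+3 fires, +7 burnt)
Step 4: cell (4,1)='.' (+3 fires, +3 burnt)
Step 5: cell (4,1)='.' (+1 fires, +3 burnt)
Step 6: cell (4,1)='.' (+0 fires, +1 burnt)
  fire out at step 6

2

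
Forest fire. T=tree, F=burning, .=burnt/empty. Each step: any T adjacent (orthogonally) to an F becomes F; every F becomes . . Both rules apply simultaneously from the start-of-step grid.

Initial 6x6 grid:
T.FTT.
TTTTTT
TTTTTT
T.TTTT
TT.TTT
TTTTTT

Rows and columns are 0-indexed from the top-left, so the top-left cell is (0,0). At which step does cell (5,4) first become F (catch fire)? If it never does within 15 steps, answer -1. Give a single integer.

Step 1: cell (5,4)='T' (+2 fires, +1 burnt)
Step 2: cell (5,4)='T' (+4 fires, +2 burnt)
Step 3: cell (5,4)='T' (+5 fires, +4 burnt)
Step 4: cell (5,4)='T' (+5 fires, +5 burnt)
Step 5: cell (5,4)='T' (+4 fires, +5 burnt)
Step 6: cell (5,4)='T' (+4 fires, +4 burnt)
Step 7: cell (5,4)='F' (+5 fires, +4 burnt)
  -> target ignites at step 7
Step 8: cell (5,4)='.' (+2 fires, +5 burnt)
Step 9: cell (5,4)='.' (+0 fires, +2 burnt)
  fire out at step 9

7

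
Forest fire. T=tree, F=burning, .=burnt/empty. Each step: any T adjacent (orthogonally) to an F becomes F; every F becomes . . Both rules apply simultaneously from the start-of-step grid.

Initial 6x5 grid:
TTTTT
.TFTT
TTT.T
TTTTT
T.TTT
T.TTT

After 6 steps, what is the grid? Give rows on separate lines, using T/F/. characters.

Step 1: 4 trees catch fire, 1 burn out
  TTFTT
  .F.FT
  TTF.T
  TTTTT
  T.TTT
  T.TTT
Step 2: 5 trees catch fire, 4 burn out
  TF.FT
  ....F
  TF..T
  TTFTT
  T.TTT
  T.TTT
Step 3: 7 trees catch fire, 5 burn out
  F...F
  .....
  F...F
  TF.FT
  T.FTT
  T.TTT
Step 4: 4 trees catch fire, 7 burn out
  .....
  .....
  .....
  F...F
  T..FT
  T.FTT
Step 5: 3 trees catch fire, 4 burn out
  .....
  .....
  .....
  .....
  F...F
  T..FT
Step 6: 2 trees catch fire, 3 burn out
  .....
  .....
  .....
  .....
  .....
  F...F

.....
.....
.....
.....
.....
F...F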